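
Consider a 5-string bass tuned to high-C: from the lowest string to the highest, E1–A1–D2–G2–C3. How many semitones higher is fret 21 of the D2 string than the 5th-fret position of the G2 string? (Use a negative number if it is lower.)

11 semitones

D2 at fret 21 → B3 (MIDI 59); G2 at fret 5 → C3 (MIDI 48).
59 − 48 = 11, so the two pitches are 11 semitones apart.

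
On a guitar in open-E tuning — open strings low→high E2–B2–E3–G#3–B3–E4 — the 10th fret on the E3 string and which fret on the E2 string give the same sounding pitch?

E3 at fret 10 is E3 + 10 semitones = D4.
The open E2 string is 12 semitones below the open E3, so the same pitch on the E2 string lies at fret 10 + 12 = 22.

22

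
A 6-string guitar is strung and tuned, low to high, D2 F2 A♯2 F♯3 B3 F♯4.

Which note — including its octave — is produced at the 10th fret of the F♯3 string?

F♯3 is MIDI 54. Adding 10 gives 64, which is E4.

E4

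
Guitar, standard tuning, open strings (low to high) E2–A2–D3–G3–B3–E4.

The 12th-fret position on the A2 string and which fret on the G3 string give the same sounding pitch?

A2 at fret 12 is A2 + 12 semitones = A3.
The open G3 string is 10 semitones above the open A2, so the same pitch on the G3 string lies at fret 12 − 10 = 2.

2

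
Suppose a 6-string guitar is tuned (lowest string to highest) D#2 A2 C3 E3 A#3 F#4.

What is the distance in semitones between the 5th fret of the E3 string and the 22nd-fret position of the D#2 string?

4 semitones

E3 at fret 5 → A3 (MIDI 57); D#2 at fret 22 → C#4 (MIDI 61).
57 − 61 = -4, so the two pitches are 4 semitones apart, with C#4 the higher.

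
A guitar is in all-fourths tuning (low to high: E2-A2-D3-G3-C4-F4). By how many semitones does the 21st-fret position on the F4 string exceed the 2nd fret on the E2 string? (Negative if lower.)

44 semitones

F4 at fret 21 → D6 (MIDI 86); E2 at fret 2 → F#2 (MIDI 42).
86 − 42 = 44, so the two pitches are 44 semitones apart.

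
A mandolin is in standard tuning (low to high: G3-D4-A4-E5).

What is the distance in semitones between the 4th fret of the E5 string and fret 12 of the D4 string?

6 semitones

E5 at fret 4 → G#5 (MIDI 80); D4 at fret 12 → D5 (MIDI 74).
80 − 74 = 6, so the two pitches are 6 semitones apart, with G#5 the higher.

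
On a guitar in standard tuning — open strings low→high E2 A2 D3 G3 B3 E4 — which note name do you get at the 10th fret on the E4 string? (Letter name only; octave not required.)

E4 is MIDI 64. Adding 10 gives 74; 74 mod 12 = 2, i.e. D.

D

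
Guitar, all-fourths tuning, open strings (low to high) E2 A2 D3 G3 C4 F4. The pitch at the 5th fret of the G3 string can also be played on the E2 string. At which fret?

20

G3 at fret 5 is G3 + 5 semitones = C4.
The open E2 string is 15 semitones below the open G3, so the same pitch on the E2 string lies at fret 5 + 15 = 20.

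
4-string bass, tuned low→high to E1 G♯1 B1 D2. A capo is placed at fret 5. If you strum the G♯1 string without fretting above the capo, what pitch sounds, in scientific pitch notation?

C♯2

The capo raises the open G♯1 by 5 semitones to C♯2; fretting 0 more gives G♯1 + 5 + 0 = G♯1 + 5 semitones = C♯2.
(Also written D♭.)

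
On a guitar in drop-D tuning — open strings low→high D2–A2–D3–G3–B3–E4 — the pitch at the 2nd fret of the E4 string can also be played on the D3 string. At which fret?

16

Fret 2 on E4 is MIDI 64 + 2 = 66 (F#4). On the D3 string (open MIDI 50), that pitch is 66 − 50 = fret 16.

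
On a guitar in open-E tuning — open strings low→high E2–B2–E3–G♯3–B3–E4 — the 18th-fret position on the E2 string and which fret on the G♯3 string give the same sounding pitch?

2

E2 at fret 18 is E2 + 18 semitones = A♯3.
The open G♯3 string is 16 semitones above the open E2, so the same pitch on the G♯3 string lies at fret 18 − 16 = 2.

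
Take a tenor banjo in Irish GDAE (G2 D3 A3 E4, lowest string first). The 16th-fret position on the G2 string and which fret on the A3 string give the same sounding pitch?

2

G2 at fret 16 is G2 + 16 semitones = B3.
The open A3 string is 14 semitones above the open G2, so the same pitch on the A3 string lies at fret 16 − 14 = 2.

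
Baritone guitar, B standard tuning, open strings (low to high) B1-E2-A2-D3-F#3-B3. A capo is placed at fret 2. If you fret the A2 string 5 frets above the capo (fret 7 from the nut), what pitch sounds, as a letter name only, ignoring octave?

E

The capo raises the open A2 by 2 semitones to B2; fretting 5 more gives A2 + 2 + 5 = A2 + 7 semitones, landing on E.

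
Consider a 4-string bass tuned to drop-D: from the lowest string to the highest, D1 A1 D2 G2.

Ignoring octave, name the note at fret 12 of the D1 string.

D

Each fret is one semitone, so D1 + 12 = D.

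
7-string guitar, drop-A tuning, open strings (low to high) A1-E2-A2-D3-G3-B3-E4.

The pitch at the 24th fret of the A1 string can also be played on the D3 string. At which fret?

A1 at fret 24 is A1 + 24 semitones = A3.
The open D3 string is 17 semitones above the open A1, so the same pitch on the D3 string lies at fret 24 − 17 = 7.

7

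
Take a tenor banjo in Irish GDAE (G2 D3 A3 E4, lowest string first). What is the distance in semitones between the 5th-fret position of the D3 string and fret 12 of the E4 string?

D3 at fret 5 → G3 (MIDI 55); E4 at fret 12 → E5 (MIDI 76).
55 − 76 = -21, so the two pitches are 21 semitones apart, with E5 the higher.

21 semitones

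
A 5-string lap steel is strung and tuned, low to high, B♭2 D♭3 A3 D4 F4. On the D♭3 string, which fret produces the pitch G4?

18

G4 is 18 semitones above the open D♭3 (Db–D–Eb–E–…–F–Gb–G), so it sits at fret 18.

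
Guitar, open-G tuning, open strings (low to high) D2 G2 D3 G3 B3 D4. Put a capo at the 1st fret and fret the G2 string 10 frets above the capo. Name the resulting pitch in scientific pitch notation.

The capo raises the open G2 by 1 semitone to G#2; fretting 10 more gives G2 + 1 + 10 = G2 + 11 semitones = F#3.
(Also written Gb.)

F#3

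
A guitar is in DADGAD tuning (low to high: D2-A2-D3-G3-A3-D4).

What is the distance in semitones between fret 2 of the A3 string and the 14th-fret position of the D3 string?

A3 at fret 2 → B3 (MIDI 59); D3 at fret 14 → E4 (MIDI 64).
59 − 64 = -5, so the two pitches are 5 semitones apart, with E4 the higher.

5 semitones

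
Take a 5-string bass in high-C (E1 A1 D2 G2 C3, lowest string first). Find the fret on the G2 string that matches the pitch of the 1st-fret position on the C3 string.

6

Fret 1 on C3 is MIDI 48 + 1 = 49 (C#3). On the G2 string (open MIDI 43), that pitch is 49 − 43 = fret 6.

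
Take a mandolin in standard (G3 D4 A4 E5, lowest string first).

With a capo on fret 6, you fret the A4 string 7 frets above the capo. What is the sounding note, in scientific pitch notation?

The capo raises the open A4 by 6 semitones to D#5; fretting 7 more gives A4 + 6 + 7 = A4 + 13 semitones = A#5.

A#5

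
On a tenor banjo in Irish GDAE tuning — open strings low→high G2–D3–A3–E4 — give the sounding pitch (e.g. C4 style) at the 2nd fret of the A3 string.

The open A3 string plus 2 semitones: A–A#–B.
No B→C boundary is crossed, so the octave stays at 3.

B3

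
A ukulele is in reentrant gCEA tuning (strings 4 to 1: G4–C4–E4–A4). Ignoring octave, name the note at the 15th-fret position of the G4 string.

A♯

G4 is MIDI 67. Adding 15 gives 82; 82 mod 12 = 10, i.e. A♯.
(Equivalently spelled B♭.)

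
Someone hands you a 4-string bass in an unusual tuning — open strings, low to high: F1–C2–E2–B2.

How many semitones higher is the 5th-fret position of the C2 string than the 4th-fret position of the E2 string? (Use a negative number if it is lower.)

C2 at fret 5 → F2 (MIDI 41); E2 at fret 4 → G#2 (MIDI 44).
41 − 44 = -3, so the two pitches are 3 semitones apart.

-3 semitones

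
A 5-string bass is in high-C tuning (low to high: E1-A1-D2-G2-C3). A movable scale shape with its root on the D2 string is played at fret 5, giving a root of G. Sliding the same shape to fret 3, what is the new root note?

Moving from fret 5 to fret 3 shifts the root by -2 semitones.
G down 2 semitones is F.

F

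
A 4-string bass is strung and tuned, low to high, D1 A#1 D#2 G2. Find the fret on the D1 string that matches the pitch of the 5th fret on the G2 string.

22

G2 at fret 5 is G2 + 5 semitones = C3.
The open D1 string is 17 semitones below the open G2, so the same pitch on the D1 string lies at fret 5 + 17 = 22.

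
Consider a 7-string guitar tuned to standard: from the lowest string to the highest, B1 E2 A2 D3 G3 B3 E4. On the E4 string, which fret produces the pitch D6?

D6 is 22 semitones above the open E4 (E–F–F#–G–…–C–C#–D), so it sits at fret 22.

22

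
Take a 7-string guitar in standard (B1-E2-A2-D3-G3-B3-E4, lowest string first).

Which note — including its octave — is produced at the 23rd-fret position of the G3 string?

F#5

The open G3 string plus 23 semitones: G–G#–A–A#–…–E–F–F#.
The walk passes from B into C 2 times, so the octave number goes from 3 to 5.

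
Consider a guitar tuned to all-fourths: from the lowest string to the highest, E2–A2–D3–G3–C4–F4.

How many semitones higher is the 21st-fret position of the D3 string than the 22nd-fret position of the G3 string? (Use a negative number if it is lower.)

-6 semitones

D3 at fret 21 → B4 (MIDI 71); G3 at fret 22 → F5 (MIDI 77).
71 − 77 = -6, so the two pitches are 6 semitones apart.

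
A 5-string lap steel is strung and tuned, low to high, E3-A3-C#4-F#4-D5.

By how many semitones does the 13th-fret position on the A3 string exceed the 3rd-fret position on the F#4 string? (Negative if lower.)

1 semitone

A3 at fret 13 → A#4 (MIDI 70); F#4 at fret 3 → A4 (MIDI 69).
70 − 69 = 1, so the two pitches are 1 semitone apart.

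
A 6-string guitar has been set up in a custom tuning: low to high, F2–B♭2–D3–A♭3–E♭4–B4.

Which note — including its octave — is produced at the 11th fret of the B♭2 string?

A3

Each fret is one semitone, so B♭2 + 11 = A3.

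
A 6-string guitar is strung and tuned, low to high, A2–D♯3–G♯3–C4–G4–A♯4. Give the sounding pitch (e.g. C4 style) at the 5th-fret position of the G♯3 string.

The open G♯3 string plus 5 semitones: G#–A–A#–B–C–C#.
The walk passes from B into C once, so the octave number goes from 3 to 4.

C♯4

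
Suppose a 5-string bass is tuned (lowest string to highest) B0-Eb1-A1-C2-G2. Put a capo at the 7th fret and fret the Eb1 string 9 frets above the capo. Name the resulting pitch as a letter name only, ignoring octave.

G

The capo raises the open Eb1 by 7 semitones to Bb1; fretting 9 more gives Eb1 + 7 + 9 = Eb1 + 16 semitones, landing on G.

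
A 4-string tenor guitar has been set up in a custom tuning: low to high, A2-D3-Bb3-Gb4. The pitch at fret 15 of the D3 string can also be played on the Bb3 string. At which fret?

7

D3 at fret 15 is D3 + 15 semitones = F4.
The open Bb3 string is 8 semitones above the open D3, so the same pitch on the Bb3 string lies at fret 15 − 8 = 7.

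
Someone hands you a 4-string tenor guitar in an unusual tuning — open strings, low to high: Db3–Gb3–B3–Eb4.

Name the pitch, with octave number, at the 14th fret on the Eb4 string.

F5

Eb4 is MIDI 63. Adding 14 gives 77, which is F5.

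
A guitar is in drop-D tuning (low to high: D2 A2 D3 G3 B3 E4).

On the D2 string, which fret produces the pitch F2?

F2 is 3 semitones above the open D2 (D–D#–E–F), so it sits at fret 3.

3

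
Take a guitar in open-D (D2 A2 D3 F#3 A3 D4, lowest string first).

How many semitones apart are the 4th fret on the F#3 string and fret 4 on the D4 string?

F#3 at fret 4 → A#3 (MIDI 58); D4 at fret 4 → F#4 (MIDI 66).
58 − 66 = -8, so the two pitches are 8 semitones apart, with F#4 the higher.

8 semitones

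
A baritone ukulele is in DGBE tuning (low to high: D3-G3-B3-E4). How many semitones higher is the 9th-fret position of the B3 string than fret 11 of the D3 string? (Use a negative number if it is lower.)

B3 at fret 9 → G#4 (MIDI 68); D3 at fret 11 → C#4 (MIDI 61).
68 − 61 = 7, so the two pitches are 7 semitones apart.

7 semitones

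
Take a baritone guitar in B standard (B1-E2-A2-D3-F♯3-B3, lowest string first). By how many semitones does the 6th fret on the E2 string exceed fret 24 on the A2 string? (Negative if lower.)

-23 semitones

E2 at fret 6 → A♯2 (MIDI 46); A2 at fret 24 → A4 (MIDI 69).
46 − 69 = -23, so the two pitches are 23 semitones apart.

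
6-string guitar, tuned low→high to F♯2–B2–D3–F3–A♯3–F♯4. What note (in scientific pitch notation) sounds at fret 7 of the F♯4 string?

Each fret is one semitone, so F♯4 + 7 = C♯5.
(Equivalently spelled D♭5.)

C♯5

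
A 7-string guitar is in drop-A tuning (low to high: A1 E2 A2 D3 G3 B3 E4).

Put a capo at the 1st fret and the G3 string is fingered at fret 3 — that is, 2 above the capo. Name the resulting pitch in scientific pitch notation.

The capo raises the open G3 by 1 semitone to G♯3; fretting 2 more gives G3 + 1 + 2 = G3 + 3 semitones = A♯3.
(Also written B♭.)

A♯3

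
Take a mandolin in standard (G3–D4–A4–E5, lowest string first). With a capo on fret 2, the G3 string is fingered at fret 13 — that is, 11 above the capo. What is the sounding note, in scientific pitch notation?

The capo raises the open G3 by 2 semitones to A3; fretting 11 more gives G3 + 2 + 11 = G3 + 13 semitones = G#4.
(Also written Ab.)

G#4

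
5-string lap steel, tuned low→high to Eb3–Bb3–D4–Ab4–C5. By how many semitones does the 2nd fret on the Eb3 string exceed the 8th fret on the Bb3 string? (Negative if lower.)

-13 semitones

Eb3 at fret 2 → F3 (MIDI 53); Bb3 at fret 8 → Gb4 (MIDI 66).
53 − 66 = -13, so the two pitches are 13 semitones apart.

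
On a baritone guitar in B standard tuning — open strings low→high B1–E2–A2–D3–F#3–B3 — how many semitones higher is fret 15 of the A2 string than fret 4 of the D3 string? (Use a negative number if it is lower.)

6 semitones

A2 at fret 15 → C4 (MIDI 60); D3 at fret 4 → F#3 (MIDI 54).
60 − 54 = 6, so the two pitches are 6 semitones apart.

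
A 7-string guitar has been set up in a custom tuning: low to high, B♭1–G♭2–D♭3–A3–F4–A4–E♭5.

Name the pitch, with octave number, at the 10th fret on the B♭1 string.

A♭2

The open B♭1 string plus 10 semitones: Bb–B–C–Db–…–Gb–G–Ab.
The walk passes from B into C once, so the octave number goes from 1 to 2.
(Equivalently spelled G♯2.)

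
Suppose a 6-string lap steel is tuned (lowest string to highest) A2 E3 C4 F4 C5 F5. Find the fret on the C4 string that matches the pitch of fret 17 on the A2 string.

Fret 17 on A2 is MIDI 45 + 17 = 62 (D4). On the C4 string (open MIDI 60), that pitch is 62 − 60 = fret 2.

2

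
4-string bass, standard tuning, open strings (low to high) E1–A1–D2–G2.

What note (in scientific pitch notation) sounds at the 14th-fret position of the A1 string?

Each fret is one semitone, so A1 + 14 = B2.

B2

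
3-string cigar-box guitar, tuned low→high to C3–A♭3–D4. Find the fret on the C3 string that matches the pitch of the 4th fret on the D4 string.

Fret 4 on D4 is MIDI 62 + 4 = 66 (G♭4). On the C3 string (open MIDI 48), that pitch is 66 − 48 = fret 18.

18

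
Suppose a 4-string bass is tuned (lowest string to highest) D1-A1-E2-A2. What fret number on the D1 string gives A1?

A1 is 7 semitones above the open D1 (D–D#–E–F–F#–G–G#–A), so it sits at fret 7.

7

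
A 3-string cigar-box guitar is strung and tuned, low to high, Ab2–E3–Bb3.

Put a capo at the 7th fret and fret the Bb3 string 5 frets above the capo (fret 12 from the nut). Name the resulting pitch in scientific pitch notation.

The capo raises the open Bb3 by 7 semitones to F4; fretting 5 more gives Bb3 + 7 + 5 = Bb3 + 12 semitones = Bb4.

Bb4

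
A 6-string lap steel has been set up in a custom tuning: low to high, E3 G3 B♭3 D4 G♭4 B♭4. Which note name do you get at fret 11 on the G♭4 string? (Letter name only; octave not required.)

F

Each fret is one semitone, so G♭4 + 11 = F.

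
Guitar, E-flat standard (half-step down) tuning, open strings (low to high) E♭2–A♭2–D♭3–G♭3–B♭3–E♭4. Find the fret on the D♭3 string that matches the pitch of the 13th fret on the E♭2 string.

E♭2 at fret 13 is E♭2 + 13 semitones = E3.
The open D♭3 string is 10 semitones above the open E♭2, so the same pitch on the D♭3 string lies at fret 13 − 10 = 3.

3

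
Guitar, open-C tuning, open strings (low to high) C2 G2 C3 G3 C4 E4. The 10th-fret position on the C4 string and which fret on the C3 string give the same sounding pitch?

Fret 10 on C4 is MIDI 60 + 10 = 70 (A#4). On the C3 string (open MIDI 48), that pitch is 70 − 48 = fret 22.

22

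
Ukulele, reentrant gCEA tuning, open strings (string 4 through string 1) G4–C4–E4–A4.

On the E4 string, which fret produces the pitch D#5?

D#5 is 11 semitones above the open E4 (E–F–F#–G–…–C#–D–D#), so it sits at fret 11.

11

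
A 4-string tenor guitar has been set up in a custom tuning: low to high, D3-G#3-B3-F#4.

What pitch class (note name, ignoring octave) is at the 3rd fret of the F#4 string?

A

F#4 is MIDI 66. Adding 3 gives 69; 69 mod 12 = 9, i.e. A.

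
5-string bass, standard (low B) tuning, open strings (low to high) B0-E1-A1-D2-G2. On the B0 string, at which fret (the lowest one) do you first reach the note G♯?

9

From B0, count semitones up the chromatic scale until reaching G♯: B–C–C#–D–D#–E–F–F#–G–G# — 9 steps.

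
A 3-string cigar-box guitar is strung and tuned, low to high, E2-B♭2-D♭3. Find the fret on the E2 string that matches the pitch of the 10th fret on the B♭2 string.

16

B♭2 at fret 10 is B♭2 + 10 semitones = A♭3.
The open E2 string is 6 semitones below the open B♭2, so the same pitch on the E2 string lies at fret 10 + 6 = 16.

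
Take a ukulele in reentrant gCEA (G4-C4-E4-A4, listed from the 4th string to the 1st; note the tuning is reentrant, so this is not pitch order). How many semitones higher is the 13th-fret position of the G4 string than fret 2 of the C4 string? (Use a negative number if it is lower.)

G4 at fret 13 → G#5 (MIDI 80); C4 at fret 2 → D4 (MIDI 62).
80 − 62 = 18, so the two pitches are 18 semitones apart.

18 semitones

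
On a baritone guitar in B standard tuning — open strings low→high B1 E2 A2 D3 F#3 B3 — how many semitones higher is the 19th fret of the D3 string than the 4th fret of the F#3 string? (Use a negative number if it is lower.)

11 semitones

D3 at fret 19 → A4 (MIDI 69); F#3 at fret 4 → A#3 (MIDI 58).
69 − 58 = 11, so the two pitches are 11 semitones apart.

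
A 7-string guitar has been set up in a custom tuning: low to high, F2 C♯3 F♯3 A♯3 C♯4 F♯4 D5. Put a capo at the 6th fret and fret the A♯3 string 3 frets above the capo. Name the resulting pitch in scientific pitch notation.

The capo raises the open A♯3 by 6 semitones to E4; fretting 3 more gives A♯3 + 6 + 3 = A♯3 + 9 semitones = G4.

G4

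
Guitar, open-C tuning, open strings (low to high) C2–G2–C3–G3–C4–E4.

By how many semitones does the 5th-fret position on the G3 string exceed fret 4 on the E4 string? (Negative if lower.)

G3 at fret 5 → C4 (MIDI 60); E4 at fret 4 → G#4 (MIDI 68).
60 − 68 = -8, so the two pitches are 8 semitones apart.

-8 semitones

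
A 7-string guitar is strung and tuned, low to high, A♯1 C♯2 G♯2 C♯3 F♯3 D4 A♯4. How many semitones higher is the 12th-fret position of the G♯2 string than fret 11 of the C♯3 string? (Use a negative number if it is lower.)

-4 semitones

G♯2 at fret 12 → G♯3 (MIDI 56); C♯3 at fret 11 → C4 (MIDI 60).
56 − 60 = -4, so the two pitches are 4 semitones apart.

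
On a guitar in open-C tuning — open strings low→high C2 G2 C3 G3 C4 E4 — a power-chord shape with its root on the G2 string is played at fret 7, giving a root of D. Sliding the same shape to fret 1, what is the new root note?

G#

Moving from fret 7 to fret 1 shifts the root by -6 semitones.
D down 6 semitones is G#.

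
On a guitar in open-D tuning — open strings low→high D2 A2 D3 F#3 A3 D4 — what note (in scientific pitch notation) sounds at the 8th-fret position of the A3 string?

Each fret is one semitone, so A3 + 8 = F4.

F4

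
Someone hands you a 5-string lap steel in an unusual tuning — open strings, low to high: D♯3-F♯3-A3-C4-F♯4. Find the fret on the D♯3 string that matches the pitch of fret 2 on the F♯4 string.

F♯4 at fret 2 is F♯4 + 2 semitones = G♯4.
The open D♯3 string is 15 semitones below the open F♯4, so the same pitch on the D♯3 string lies at fret 2 + 15 = 17.

17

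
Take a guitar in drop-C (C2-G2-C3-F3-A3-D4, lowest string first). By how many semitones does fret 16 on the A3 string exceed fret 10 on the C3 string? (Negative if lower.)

A3 at fret 16 → C#5 (MIDI 73); C3 at fret 10 → A#3 (MIDI 58).
73 − 58 = 15, so the two pitches are 15 semitones apart.

15 semitones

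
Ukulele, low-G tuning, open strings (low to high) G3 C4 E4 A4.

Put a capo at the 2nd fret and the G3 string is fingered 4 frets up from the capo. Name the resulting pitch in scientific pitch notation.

C♯4

The capo raises the open G3 by 2 semitones to A3; fretting 4 more gives G3 + 2 + 4 = G3 + 6 semitones = C♯4.
(Also written D♭.)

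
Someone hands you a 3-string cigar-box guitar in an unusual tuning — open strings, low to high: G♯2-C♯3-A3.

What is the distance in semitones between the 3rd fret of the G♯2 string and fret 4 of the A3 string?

14 semitones

G♯2 at fret 3 → B2 (MIDI 47); A3 at fret 4 → C♯4 (MIDI 61).
47 − 61 = -14, so the two pitches are 14 semitones apart, with C♯4 the higher.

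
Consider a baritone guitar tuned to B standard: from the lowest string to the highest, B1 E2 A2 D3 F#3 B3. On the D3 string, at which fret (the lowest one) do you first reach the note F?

From D3, count semitones up the chromatic scale until reaching F: D–D#–E–F — 3 steps.

3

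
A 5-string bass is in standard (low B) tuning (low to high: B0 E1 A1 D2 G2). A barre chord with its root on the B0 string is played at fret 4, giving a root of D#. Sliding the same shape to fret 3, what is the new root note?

D

Moving from fret 4 to fret 3 shifts the root by -1 semitone.
D# down 1 semitone is D.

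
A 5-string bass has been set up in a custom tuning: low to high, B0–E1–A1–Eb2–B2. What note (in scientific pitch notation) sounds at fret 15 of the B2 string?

The open B2 string plus 15 semitones: B–C–Db–D–…–C–Db–D.
The walk passes from B into C 2 times, so the octave number goes from 2 to 4.

D4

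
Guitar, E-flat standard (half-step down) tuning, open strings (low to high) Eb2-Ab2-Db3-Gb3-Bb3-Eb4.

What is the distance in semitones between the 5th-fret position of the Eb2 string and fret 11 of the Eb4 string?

30 semitones

Eb2 at fret 5 → Ab2 (MIDI 44); Eb4 at fret 11 → D5 (MIDI 74).
44 − 74 = -30, so the two pitches are 30 semitones apart, with D5 the higher.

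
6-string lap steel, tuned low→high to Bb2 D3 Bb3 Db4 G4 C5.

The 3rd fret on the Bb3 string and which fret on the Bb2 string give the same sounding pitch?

Bb3 at fret 3 is Bb3 + 3 semitones = Db4.
The open Bb2 string is 12 semitones below the open Bb3, so the same pitch on the Bb2 string lies at fret 3 + 12 = 15.

15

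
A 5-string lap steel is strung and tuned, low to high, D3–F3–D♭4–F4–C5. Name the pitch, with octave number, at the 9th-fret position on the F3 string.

Each fret is one semitone, so F3 + 9 = D4.

D4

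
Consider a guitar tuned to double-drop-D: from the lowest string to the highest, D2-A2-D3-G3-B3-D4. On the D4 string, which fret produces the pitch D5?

12

D5 is 12 semitones above the open D4 (D–D#–E–F–…–C–C#–D), so it sits at fret 12.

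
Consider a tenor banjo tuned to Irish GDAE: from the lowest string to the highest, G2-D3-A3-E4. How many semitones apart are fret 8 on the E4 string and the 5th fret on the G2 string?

24 semitones

E4 at fret 8 → C5 (MIDI 72); G2 at fret 5 → C3 (MIDI 48).
72 − 48 = 24, so the two pitches are 24 semitones apart, with C5 the higher.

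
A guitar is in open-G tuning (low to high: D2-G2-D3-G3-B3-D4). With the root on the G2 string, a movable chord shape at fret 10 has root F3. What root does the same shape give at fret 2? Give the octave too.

A2

Moving from fret 10 to fret 2 shifts the root by -8 semitones.
F3 down 8 semitones is A2.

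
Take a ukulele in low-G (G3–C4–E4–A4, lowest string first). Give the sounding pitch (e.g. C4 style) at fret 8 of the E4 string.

E4 is MIDI 64. Adding 8 gives 72, which is C5.

C5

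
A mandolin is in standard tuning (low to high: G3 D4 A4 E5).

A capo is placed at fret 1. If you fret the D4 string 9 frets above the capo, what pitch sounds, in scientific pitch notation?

The capo raises the open D4 by 1 semitone to D#4; fretting 9 more gives D4 + 1 + 9 = D4 + 10 semitones = C5.

C5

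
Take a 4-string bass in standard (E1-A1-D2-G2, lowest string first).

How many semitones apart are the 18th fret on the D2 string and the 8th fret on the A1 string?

15 semitones

D2 at fret 18 → G#3 (MIDI 56); A1 at fret 8 → F2 (MIDI 41).
56 − 41 = 15, so the two pitches are 15 semitones apart, with G#3 the higher.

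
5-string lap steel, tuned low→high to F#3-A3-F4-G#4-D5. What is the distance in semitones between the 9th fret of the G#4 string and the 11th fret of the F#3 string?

12 semitones

G#4 at fret 9 → F5 (MIDI 77); F#3 at fret 11 → F4 (MIDI 65).
77 − 65 = 12, so the two pitches are 12 semitones apart, with F5 the higher.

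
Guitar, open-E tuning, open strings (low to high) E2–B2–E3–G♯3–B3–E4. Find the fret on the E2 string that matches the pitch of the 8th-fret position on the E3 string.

20

Fret 8 on E3 is MIDI 52 + 8 = 60 (C4). On the E2 string (open MIDI 40), that pitch is 60 − 40 = fret 20.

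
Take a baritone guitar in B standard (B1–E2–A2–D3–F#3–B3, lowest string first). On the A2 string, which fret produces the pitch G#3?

11

G#3 is 11 semitones above the open A2 (A–A#–B–C–…–F#–G–G#), so it sits at fret 11.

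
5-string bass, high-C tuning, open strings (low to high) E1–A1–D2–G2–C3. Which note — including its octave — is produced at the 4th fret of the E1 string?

Each fret is one semitone, so E1 + 4 = G#1.
(Equivalently spelled Ab1.)

G#1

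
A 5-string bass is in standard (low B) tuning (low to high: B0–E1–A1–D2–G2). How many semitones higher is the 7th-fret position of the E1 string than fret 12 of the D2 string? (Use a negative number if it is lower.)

E1 at fret 7 → B1 (MIDI 35); D2 at fret 12 → D3 (MIDI 50).
35 − 50 = -15, so the two pitches are 15 semitones apart.

-15 semitones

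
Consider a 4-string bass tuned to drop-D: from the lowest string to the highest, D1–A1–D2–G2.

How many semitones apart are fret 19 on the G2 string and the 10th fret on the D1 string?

26 semitones

G2 at fret 19 → D4 (MIDI 62); D1 at fret 10 → C2 (MIDI 36).
62 − 36 = 26, so the two pitches are 26 semitones apart, with D4 the higher.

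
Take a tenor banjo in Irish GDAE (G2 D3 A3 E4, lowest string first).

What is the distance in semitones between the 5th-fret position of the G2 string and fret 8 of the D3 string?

G2 at fret 5 → C3 (MIDI 48); D3 at fret 8 → A♯3 (MIDI 58).
48 − 58 = -10, so the two pitches are 10 semitones apart, with A♯3 the higher.

10 semitones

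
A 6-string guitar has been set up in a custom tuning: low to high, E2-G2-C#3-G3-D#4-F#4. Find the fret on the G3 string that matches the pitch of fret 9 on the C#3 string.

3

C#3 at fret 9 is C#3 + 9 semitones = A#3.
The open G3 string is 6 semitones above the open C#3, so the same pitch on the G3 string lies at fret 9 − 6 = 3.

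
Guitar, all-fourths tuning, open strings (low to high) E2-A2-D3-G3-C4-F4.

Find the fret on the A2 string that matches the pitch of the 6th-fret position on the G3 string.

16

G3 at fret 6 is G3 + 6 semitones = C#4.
The open A2 string is 10 semitones below the open G3, so the same pitch on the A2 string lies at fret 6 + 10 = 16.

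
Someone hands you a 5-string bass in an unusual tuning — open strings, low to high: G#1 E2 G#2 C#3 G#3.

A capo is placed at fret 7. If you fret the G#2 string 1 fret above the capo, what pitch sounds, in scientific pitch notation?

The capo raises the open G#2 by 7 semitones to D#3; fretting 1 more gives G#2 + 7 + 1 = G#2 + 8 semitones = E3.

E3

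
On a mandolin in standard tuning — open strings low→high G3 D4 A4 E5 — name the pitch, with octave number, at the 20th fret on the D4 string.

A♯5

D4 is MIDI 62. Adding 20 gives 82, which is A♯5.
(Equivalently spelled B♭5.)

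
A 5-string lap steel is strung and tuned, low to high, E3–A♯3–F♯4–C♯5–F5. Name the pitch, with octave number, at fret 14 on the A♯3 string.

A♯3 is MIDI 58. Adding 14 gives 72, which is C5.

C5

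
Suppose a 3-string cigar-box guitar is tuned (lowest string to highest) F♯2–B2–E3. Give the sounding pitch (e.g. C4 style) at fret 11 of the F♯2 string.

F3

F♯2 is MIDI 42. Adding 11 gives 53, which is F3.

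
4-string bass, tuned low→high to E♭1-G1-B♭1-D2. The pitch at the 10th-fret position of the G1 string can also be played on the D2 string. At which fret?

3

G1 at fret 10 is G1 + 10 semitones = F2.
The open D2 string is 7 semitones above the open G1, so the same pitch on the D2 string lies at fret 10 − 7 = 3.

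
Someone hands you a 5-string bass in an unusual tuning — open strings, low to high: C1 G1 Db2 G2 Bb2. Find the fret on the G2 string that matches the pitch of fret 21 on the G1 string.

Fret 21 on G1 is MIDI 31 + 21 = 52 (E3). On the G2 string (open MIDI 43), that pitch is 52 − 43 = fret 9.

9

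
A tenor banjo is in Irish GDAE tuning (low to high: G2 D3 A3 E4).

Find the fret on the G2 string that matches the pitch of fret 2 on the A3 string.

A3 at fret 2 is A3 + 2 semitones = B3.
The open G2 string is 14 semitones below the open A3, so the same pitch on the G2 string lies at fret 2 + 14 = 16.

16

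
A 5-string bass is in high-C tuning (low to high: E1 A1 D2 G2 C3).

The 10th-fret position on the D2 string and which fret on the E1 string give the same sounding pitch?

Fret 10 on D2 is MIDI 38 + 10 = 48 (C3). On the E1 string (open MIDI 28), that pitch is 48 − 28 = fret 20.

20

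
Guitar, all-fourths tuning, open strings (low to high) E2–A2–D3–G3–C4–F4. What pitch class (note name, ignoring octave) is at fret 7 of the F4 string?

C

The open F4 string plus 7 semitones: F–F#–G–G#–A–A#–B–C.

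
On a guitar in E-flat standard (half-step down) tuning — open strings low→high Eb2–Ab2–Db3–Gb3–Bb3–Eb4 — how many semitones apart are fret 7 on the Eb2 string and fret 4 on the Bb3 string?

Eb2 at fret 7 → Bb2 (MIDI 46); Bb3 at fret 4 → D4 (MIDI 62).
46 − 62 = -16, so the two pitches are 16 semitones apart, with D4 the higher.

16 semitones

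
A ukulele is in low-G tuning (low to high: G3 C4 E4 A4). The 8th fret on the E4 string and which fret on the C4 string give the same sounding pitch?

Fret 8 on E4 is MIDI 64 + 8 = 72 (C5). On the C4 string (open MIDI 60), that pitch is 72 − 60 = fret 12.

12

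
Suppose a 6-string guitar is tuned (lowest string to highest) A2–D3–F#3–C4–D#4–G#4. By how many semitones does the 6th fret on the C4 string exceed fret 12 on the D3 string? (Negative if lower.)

C4 at fret 6 → F#4 (MIDI 66); D3 at fret 12 → D4 (MIDI 62).
66 − 62 = 4, so the two pitches are 4 semitones apart.

4 semitones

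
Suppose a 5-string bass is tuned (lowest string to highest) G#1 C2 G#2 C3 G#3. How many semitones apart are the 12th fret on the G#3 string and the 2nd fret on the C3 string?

G#3 at fret 12 → G#4 (MIDI 68); C3 at fret 2 → D3 (MIDI 50).
68 − 50 = 18, so the two pitches are 18 semitones apart, with G#4 the higher.

18 semitones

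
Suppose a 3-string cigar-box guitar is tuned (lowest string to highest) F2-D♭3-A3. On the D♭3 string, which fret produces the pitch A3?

8

A3 is 8 semitones above the open D♭3 (Db–D–Eb–E–F–Gb–G–Ab–A), so it sits at fret 8.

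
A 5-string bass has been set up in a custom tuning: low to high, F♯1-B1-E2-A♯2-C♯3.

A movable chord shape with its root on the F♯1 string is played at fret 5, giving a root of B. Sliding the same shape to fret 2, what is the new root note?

Moving from fret 5 to fret 2 shifts the root by -3 semitones.
B down 3 semitones is G♯.

G♯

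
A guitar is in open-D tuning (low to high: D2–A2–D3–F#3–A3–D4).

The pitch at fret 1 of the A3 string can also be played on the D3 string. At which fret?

Fret 1 on A3 is MIDI 57 + 1 = 58 (A#3). On the D3 string (open MIDI 50), that pitch is 58 − 50 = fret 8.

8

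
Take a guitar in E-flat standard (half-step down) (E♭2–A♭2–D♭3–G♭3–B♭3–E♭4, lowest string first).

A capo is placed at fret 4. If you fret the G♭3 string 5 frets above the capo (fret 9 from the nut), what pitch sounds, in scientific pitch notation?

The capo raises the open G♭3 by 4 semitones to B♭3; fretting 5 more gives G♭3 + 4 + 5 = G♭3 + 9 semitones = E♭4.
(Also written D♯.)

E♭4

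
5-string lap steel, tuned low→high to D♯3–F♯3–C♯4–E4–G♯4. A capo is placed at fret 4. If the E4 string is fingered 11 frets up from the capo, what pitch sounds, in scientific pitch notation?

The capo raises the open E4 by 4 semitones to G♯4; fretting 11 more gives E4 + 4 + 11 = E4 + 15 semitones = G5.

G5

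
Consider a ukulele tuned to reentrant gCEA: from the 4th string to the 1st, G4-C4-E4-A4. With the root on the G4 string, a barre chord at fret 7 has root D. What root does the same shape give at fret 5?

C

Moving from fret 7 to fret 5 shifts the root by -2 semitones.
D down 2 semitones is C.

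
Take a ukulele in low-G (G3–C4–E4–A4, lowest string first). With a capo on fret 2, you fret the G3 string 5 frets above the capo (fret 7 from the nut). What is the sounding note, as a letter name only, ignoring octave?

The capo raises the open G3 by 2 semitones to A3; fretting 5 more gives G3 + 2 + 5 = G3 + 7 semitones, landing on D.

D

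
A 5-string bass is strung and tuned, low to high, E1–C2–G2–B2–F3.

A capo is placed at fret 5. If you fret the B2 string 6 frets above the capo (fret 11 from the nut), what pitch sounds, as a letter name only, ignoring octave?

A#

The capo raises the open B2 by 5 semitones to E3; fretting 6 more gives B2 + 5 + 6 = B2 + 11 semitones, landing on A#.
(Also written Bb.)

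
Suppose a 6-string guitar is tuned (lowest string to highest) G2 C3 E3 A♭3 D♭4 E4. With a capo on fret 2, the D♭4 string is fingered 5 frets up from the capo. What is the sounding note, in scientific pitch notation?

A♭4

The capo raises the open D♭4 by 2 semitones to E♭4; fretting 5 more gives D♭4 + 2 + 5 = D♭4 + 7 semitones = A♭4.
(Also written G♯.)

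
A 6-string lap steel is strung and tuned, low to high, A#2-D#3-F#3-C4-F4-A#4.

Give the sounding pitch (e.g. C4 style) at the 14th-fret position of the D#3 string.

F4

Each fret is one semitone, so D#3 + 14 = F4.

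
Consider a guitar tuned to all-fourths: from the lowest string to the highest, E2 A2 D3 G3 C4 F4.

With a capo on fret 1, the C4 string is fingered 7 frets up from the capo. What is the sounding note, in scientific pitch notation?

G#4

The capo raises the open C4 by 1 semitone to C#4; fretting 7 more gives C4 + 1 + 7 = C4 + 8 semitones = G#4.
(Also written Ab.)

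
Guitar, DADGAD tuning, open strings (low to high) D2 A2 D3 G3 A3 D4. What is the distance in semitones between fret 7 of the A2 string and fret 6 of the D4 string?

A2 at fret 7 → E3 (MIDI 52); D4 at fret 6 → G♯4 (MIDI 68).
52 − 68 = -16, so the two pitches are 16 semitones apart, with G♯4 the higher.

16 semitones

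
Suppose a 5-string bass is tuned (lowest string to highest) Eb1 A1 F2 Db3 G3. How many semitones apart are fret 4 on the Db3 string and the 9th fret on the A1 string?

Db3 at fret 4 → F3 (MIDI 53); A1 at fret 9 → Gb2 (MIDI 42).
53 − 42 = 11, so the two pitches are 11 semitones apart, with F3 the higher.

11 semitones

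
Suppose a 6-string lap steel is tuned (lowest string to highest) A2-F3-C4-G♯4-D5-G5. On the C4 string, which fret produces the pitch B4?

11

B4 is 11 semitones above the open C4 (C–C#–D–D#–…–A–A#–B), so it sits at fret 11.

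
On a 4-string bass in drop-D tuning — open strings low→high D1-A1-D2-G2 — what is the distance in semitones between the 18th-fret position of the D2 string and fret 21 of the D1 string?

9 semitones

D2 at fret 18 → G♯3 (MIDI 56); D1 at fret 21 → B2 (MIDI 47).
56 − 47 = 9, so the two pitches are 9 semitones apart, with G♯3 the higher.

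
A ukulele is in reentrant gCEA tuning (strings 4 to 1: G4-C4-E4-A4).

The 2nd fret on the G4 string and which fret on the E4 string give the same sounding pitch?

5

Fret 2 on G4 is MIDI 67 + 2 = 69 (A4). On the E4 string (open MIDI 64), that pitch is 69 − 64 = fret 5.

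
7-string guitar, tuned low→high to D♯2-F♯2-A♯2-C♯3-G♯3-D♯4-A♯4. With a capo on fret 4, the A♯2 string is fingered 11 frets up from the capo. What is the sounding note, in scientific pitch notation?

C♯4

The capo raises the open A♯2 by 4 semitones to D3; fretting 11 more gives A♯2 + 4 + 11 = A♯2 + 15 semitones = C♯4.
(Also written D♭.)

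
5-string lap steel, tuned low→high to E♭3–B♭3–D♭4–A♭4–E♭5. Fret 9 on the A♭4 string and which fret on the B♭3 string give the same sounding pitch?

19

Fret 9 on A♭4 is MIDI 68 + 9 = 77 (F5). On the B♭3 string (open MIDI 58), that pitch is 77 − 58 = fret 19.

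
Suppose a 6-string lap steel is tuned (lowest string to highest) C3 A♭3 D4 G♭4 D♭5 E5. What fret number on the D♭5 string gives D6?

13

D6 is 13 semitones above the open D♭5 (Db–D–Eb–E–…–C–Db–D), so it sits at fret 13.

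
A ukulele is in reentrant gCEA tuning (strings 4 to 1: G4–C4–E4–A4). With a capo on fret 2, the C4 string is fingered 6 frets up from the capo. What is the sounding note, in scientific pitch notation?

G#4

The capo raises the open C4 by 2 semitones to D4; fretting 6 more gives C4 + 2 + 6 = C4 + 8 semitones = G#4.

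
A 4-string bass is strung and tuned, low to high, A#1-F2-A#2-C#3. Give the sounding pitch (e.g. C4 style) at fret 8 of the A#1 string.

F#2

The open A#1 string plus 8 semitones: A#–B–C–C#–D–D#–E–F–F#.
The walk passes from B into C once, so the octave number goes from 1 to 2.
(Equivalently spelled Gb2.)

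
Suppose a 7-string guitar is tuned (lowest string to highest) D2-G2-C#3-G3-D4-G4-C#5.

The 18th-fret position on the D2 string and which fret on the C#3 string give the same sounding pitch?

7

D2 at fret 18 is D2 + 18 semitones = G#3.
The open C#3 string is 11 semitones above the open D2, so the same pitch on the C#3 string lies at fret 18 − 11 = 7.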